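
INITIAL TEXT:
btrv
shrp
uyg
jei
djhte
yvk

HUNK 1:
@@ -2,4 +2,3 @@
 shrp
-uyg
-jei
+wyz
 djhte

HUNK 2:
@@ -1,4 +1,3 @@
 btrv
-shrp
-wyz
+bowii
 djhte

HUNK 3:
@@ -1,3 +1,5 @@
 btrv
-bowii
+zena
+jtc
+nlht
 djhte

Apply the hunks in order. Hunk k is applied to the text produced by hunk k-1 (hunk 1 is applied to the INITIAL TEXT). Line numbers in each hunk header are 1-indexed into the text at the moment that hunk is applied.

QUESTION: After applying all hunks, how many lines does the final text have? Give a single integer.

Answer: 6

Derivation:
Hunk 1: at line 2 remove [uyg,jei] add [wyz] -> 5 lines: btrv shrp wyz djhte yvk
Hunk 2: at line 1 remove [shrp,wyz] add [bowii] -> 4 lines: btrv bowii djhte yvk
Hunk 3: at line 1 remove [bowii] add [zena,jtc,nlht] -> 6 lines: btrv zena jtc nlht djhte yvk
Final line count: 6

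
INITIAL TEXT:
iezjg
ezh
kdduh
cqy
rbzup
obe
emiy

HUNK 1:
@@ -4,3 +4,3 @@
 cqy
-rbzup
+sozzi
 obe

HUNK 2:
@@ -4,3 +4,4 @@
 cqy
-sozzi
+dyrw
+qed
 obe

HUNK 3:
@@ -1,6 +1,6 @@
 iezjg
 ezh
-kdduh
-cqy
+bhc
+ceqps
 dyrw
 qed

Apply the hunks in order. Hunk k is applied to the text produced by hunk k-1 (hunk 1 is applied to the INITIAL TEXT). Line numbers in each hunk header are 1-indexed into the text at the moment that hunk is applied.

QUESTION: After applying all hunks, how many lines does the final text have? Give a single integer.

Answer: 8

Derivation:
Hunk 1: at line 4 remove [rbzup] add [sozzi] -> 7 lines: iezjg ezh kdduh cqy sozzi obe emiy
Hunk 2: at line 4 remove [sozzi] add [dyrw,qed] -> 8 lines: iezjg ezh kdduh cqy dyrw qed obe emiy
Hunk 3: at line 1 remove [kdduh,cqy] add [bhc,ceqps] -> 8 lines: iezjg ezh bhc ceqps dyrw qed obe emiy
Final line count: 8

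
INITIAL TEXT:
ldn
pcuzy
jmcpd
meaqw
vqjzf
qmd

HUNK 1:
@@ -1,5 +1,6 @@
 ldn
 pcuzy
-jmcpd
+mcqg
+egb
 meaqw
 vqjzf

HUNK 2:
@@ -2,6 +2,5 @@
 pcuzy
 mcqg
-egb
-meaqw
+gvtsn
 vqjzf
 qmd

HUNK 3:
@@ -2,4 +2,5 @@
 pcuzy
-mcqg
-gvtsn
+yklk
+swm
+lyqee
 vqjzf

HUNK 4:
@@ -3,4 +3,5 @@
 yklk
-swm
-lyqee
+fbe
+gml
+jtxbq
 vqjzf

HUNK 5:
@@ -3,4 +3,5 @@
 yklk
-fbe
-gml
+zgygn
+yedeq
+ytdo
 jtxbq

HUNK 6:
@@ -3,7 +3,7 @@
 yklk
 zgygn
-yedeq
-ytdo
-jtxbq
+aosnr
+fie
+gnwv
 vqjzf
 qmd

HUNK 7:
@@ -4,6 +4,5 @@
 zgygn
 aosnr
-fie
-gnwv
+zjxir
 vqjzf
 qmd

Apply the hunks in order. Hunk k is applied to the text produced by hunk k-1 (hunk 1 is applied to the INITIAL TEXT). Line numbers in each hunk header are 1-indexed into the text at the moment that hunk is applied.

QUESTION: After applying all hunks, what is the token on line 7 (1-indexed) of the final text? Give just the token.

Answer: vqjzf

Derivation:
Hunk 1: at line 1 remove [jmcpd] add [mcqg,egb] -> 7 lines: ldn pcuzy mcqg egb meaqw vqjzf qmd
Hunk 2: at line 2 remove [egb,meaqw] add [gvtsn] -> 6 lines: ldn pcuzy mcqg gvtsn vqjzf qmd
Hunk 3: at line 2 remove [mcqg,gvtsn] add [yklk,swm,lyqee] -> 7 lines: ldn pcuzy yklk swm lyqee vqjzf qmd
Hunk 4: at line 3 remove [swm,lyqee] add [fbe,gml,jtxbq] -> 8 lines: ldn pcuzy yklk fbe gml jtxbq vqjzf qmd
Hunk 5: at line 3 remove [fbe,gml] add [zgygn,yedeq,ytdo] -> 9 lines: ldn pcuzy yklk zgygn yedeq ytdo jtxbq vqjzf qmd
Hunk 6: at line 3 remove [yedeq,ytdo,jtxbq] add [aosnr,fie,gnwv] -> 9 lines: ldn pcuzy yklk zgygn aosnr fie gnwv vqjzf qmd
Hunk 7: at line 4 remove [fie,gnwv] add [zjxir] -> 8 lines: ldn pcuzy yklk zgygn aosnr zjxir vqjzf qmd
Final line 7: vqjzf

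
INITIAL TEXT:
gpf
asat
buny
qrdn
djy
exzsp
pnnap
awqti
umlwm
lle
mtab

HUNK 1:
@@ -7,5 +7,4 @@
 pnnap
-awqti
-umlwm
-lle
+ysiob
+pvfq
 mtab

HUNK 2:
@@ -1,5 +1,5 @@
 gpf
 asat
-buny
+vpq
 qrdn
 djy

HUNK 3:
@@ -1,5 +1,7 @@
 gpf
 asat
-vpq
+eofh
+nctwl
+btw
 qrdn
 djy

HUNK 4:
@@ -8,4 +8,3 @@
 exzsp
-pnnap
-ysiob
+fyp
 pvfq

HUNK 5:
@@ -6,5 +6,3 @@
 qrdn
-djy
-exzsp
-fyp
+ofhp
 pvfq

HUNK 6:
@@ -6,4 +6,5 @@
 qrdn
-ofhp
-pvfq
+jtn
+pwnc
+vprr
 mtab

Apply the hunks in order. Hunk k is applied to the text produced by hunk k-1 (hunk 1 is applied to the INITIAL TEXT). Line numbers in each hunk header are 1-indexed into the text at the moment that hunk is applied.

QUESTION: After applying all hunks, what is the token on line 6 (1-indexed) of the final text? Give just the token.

Answer: qrdn

Derivation:
Hunk 1: at line 7 remove [awqti,umlwm,lle] add [ysiob,pvfq] -> 10 lines: gpf asat buny qrdn djy exzsp pnnap ysiob pvfq mtab
Hunk 2: at line 1 remove [buny] add [vpq] -> 10 lines: gpf asat vpq qrdn djy exzsp pnnap ysiob pvfq mtab
Hunk 3: at line 1 remove [vpq] add [eofh,nctwl,btw] -> 12 lines: gpf asat eofh nctwl btw qrdn djy exzsp pnnap ysiob pvfq mtab
Hunk 4: at line 8 remove [pnnap,ysiob] add [fyp] -> 11 lines: gpf asat eofh nctwl btw qrdn djy exzsp fyp pvfq mtab
Hunk 5: at line 6 remove [djy,exzsp,fyp] add [ofhp] -> 9 lines: gpf asat eofh nctwl btw qrdn ofhp pvfq mtab
Hunk 6: at line 6 remove [ofhp,pvfq] add [jtn,pwnc,vprr] -> 10 lines: gpf asat eofh nctwl btw qrdn jtn pwnc vprr mtab
Final line 6: qrdn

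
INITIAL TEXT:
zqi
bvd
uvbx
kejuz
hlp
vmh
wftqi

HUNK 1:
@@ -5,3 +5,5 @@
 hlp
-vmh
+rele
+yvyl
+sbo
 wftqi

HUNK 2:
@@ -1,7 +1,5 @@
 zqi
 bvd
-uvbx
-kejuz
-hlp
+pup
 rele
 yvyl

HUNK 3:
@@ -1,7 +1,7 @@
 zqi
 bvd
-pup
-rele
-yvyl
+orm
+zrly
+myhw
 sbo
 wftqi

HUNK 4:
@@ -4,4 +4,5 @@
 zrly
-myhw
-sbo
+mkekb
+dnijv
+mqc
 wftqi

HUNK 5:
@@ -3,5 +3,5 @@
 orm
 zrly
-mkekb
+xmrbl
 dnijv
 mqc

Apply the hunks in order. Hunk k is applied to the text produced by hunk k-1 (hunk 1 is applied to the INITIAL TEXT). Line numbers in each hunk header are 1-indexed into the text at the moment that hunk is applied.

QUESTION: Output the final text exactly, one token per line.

Hunk 1: at line 5 remove [vmh] add [rele,yvyl,sbo] -> 9 lines: zqi bvd uvbx kejuz hlp rele yvyl sbo wftqi
Hunk 2: at line 1 remove [uvbx,kejuz,hlp] add [pup] -> 7 lines: zqi bvd pup rele yvyl sbo wftqi
Hunk 3: at line 1 remove [pup,rele,yvyl] add [orm,zrly,myhw] -> 7 lines: zqi bvd orm zrly myhw sbo wftqi
Hunk 4: at line 4 remove [myhw,sbo] add [mkekb,dnijv,mqc] -> 8 lines: zqi bvd orm zrly mkekb dnijv mqc wftqi
Hunk 5: at line 3 remove [mkekb] add [xmrbl] -> 8 lines: zqi bvd orm zrly xmrbl dnijv mqc wftqi

Answer: zqi
bvd
orm
zrly
xmrbl
dnijv
mqc
wftqi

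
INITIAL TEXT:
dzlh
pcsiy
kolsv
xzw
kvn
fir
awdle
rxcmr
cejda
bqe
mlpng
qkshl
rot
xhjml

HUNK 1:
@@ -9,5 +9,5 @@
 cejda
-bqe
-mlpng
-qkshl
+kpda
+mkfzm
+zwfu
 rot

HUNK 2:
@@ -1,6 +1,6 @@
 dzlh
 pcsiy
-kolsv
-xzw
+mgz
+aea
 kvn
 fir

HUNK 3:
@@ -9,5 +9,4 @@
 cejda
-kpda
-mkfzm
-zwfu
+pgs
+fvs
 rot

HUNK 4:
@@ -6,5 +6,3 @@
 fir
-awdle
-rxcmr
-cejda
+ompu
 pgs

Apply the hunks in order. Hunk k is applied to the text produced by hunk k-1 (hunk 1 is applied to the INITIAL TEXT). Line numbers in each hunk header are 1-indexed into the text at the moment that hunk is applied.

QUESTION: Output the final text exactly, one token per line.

Answer: dzlh
pcsiy
mgz
aea
kvn
fir
ompu
pgs
fvs
rot
xhjml

Derivation:
Hunk 1: at line 9 remove [bqe,mlpng,qkshl] add [kpda,mkfzm,zwfu] -> 14 lines: dzlh pcsiy kolsv xzw kvn fir awdle rxcmr cejda kpda mkfzm zwfu rot xhjml
Hunk 2: at line 1 remove [kolsv,xzw] add [mgz,aea] -> 14 lines: dzlh pcsiy mgz aea kvn fir awdle rxcmr cejda kpda mkfzm zwfu rot xhjml
Hunk 3: at line 9 remove [kpda,mkfzm,zwfu] add [pgs,fvs] -> 13 lines: dzlh pcsiy mgz aea kvn fir awdle rxcmr cejda pgs fvs rot xhjml
Hunk 4: at line 6 remove [awdle,rxcmr,cejda] add [ompu] -> 11 lines: dzlh pcsiy mgz aea kvn fir ompu pgs fvs rot xhjml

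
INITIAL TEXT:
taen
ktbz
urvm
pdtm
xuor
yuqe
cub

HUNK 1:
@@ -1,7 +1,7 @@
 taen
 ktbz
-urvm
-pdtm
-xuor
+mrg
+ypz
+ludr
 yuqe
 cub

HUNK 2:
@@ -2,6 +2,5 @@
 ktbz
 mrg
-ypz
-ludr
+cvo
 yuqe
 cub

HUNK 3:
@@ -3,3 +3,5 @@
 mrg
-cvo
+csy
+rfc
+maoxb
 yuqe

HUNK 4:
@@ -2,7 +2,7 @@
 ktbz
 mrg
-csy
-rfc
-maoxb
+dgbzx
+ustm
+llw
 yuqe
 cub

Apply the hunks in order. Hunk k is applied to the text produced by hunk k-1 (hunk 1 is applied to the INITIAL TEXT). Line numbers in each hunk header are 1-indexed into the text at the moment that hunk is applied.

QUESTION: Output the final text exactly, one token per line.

Hunk 1: at line 1 remove [urvm,pdtm,xuor] add [mrg,ypz,ludr] -> 7 lines: taen ktbz mrg ypz ludr yuqe cub
Hunk 2: at line 2 remove [ypz,ludr] add [cvo] -> 6 lines: taen ktbz mrg cvo yuqe cub
Hunk 3: at line 3 remove [cvo] add [csy,rfc,maoxb] -> 8 lines: taen ktbz mrg csy rfc maoxb yuqe cub
Hunk 4: at line 2 remove [csy,rfc,maoxb] add [dgbzx,ustm,llw] -> 8 lines: taen ktbz mrg dgbzx ustm llw yuqe cub

Answer: taen
ktbz
mrg
dgbzx
ustm
llw
yuqe
cub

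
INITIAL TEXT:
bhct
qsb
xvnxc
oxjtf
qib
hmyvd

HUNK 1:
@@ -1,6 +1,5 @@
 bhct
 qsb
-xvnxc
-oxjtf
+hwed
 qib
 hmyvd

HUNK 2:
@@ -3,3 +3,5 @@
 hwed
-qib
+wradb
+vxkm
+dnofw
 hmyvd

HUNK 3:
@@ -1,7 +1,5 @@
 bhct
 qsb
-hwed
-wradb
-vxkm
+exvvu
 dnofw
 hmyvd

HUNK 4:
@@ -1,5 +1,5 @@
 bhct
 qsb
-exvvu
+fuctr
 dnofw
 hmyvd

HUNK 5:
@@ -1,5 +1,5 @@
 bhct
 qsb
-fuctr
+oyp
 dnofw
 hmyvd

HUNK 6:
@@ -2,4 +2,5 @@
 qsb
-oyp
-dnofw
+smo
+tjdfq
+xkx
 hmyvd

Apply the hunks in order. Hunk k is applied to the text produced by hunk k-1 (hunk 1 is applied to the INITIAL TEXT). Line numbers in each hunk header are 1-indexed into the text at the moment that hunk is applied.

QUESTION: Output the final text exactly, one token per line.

Hunk 1: at line 1 remove [xvnxc,oxjtf] add [hwed] -> 5 lines: bhct qsb hwed qib hmyvd
Hunk 2: at line 3 remove [qib] add [wradb,vxkm,dnofw] -> 7 lines: bhct qsb hwed wradb vxkm dnofw hmyvd
Hunk 3: at line 1 remove [hwed,wradb,vxkm] add [exvvu] -> 5 lines: bhct qsb exvvu dnofw hmyvd
Hunk 4: at line 1 remove [exvvu] add [fuctr] -> 5 lines: bhct qsb fuctr dnofw hmyvd
Hunk 5: at line 1 remove [fuctr] add [oyp] -> 5 lines: bhct qsb oyp dnofw hmyvd
Hunk 6: at line 2 remove [oyp,dnofw] add [smo,tjdfq,xkx] -> 6 lines: bhct qsb smo tjdfq xkx hmyvd

Answer: bhct
qsb
smo
tjdfq
xkx
hmyvd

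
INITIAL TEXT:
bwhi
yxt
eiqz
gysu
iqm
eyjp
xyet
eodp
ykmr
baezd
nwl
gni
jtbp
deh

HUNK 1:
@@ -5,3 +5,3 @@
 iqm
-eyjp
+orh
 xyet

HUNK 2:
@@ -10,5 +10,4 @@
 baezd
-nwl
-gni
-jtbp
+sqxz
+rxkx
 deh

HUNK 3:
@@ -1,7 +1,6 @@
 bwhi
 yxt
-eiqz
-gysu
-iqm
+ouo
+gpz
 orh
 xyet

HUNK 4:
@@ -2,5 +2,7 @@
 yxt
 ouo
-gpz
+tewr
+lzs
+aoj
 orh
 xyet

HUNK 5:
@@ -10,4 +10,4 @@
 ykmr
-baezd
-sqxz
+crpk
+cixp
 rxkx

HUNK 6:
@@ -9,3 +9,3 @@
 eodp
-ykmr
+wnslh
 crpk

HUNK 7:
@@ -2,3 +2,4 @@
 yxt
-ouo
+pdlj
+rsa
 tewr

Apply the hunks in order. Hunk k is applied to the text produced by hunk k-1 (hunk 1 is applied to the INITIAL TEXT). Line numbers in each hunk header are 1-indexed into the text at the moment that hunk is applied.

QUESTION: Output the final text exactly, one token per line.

Answer: bwhi
yxt
pdlj
rsa
tewr
lzs
aoj
orh
xyet
eodp
wnslh
crpk
cixp
rxkx
deh

Derivation:
Hunk 1: at line 5 remove [eyjp] add [orh] -> 14 lines: bwhi yxt eiqz gysu iqm orh xyet eodp ykmr baezd nwl gni jtbp deh
Hunk 2: at line 10 remove [nwl,gni,jtbp] add [sqxz,rxkx] -> 13 lines: bwhi yxt eiqz gysu iqm orh xyet eodp ykmr baezd sqxz rxkx deh
Hunk 3: at line 1 remove [eiqz,gysu,iqm] add [ouo,gpz] -> 12 lines: bwhi yxt ouo gpz orh xyet eodp ykmr baezd sqxz rxkx deh
Hunk 4: at line 2 remove [gpz] add [tewr,lzs,aoj] -> 14 lines: bwhi yxt ouo tewr lzs aoj orh xyet eodp ykmr baezd sqxz rxkx deh
Hunk 5: at line 10 remove [baezd,sqxz] add [crpk,cixp] -> 14 lines: bwhi yxt ouo tewr lzs aoj orh xyet eodp ykmr crpk cixp rxkx deh
Hunk 6: at line 9 remove [ykmr] add [wnslh] -> 14 lines: bwhi yxt ouo tewr lzs aoj orh xyet eodp wnslh crpk cixp rxkx deh
Hunk 7: at line 2 remove [ouo] add [pdlj,rsa] -> 15 lines: bwhi yxt pdlj rsa tewr lzs aoj orh xyet eodp wnslh crpk cixp rxkx deh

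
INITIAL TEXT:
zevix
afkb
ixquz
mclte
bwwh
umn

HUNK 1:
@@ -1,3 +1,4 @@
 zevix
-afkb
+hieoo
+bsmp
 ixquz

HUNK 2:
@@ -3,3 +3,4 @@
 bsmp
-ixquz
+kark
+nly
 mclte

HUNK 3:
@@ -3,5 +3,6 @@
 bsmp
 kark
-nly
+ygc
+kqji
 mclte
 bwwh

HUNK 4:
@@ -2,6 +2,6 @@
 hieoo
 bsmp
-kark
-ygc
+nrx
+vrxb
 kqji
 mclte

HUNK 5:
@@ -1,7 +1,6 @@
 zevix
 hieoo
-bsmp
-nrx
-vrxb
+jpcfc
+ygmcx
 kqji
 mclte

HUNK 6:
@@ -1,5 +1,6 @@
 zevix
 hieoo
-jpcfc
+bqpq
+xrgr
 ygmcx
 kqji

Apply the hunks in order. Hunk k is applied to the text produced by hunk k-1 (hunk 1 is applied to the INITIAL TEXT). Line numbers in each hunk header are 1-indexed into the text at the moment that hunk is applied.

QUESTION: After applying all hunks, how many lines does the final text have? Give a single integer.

Answer: 9

Derivation:
Hunk 1: at line 1 remove [afkb] add [hieoo,bsmp] -> 7 lines: zevix hieoo bsmp ixquz mclte bwwh umn
Hunk 2: at line 3 remove [ixquz] add [kark,nly] -> 8 lines: zevix hieoo bsmp kark nly mclte bwwh umn
Hunk 3: at line 3 remove [nly] add [ygc,kqji] -> 9 lines: zevix hieoo bsmp kark ygc kqji mclte bwwh umn
Hunk 4: at line 2 remove [kark,ygc] add [nrx,vrxb] -> 9 lines: zevix hieoo bsmp nrx vrxb kqji mclte bwwh umn
Hunk 5: at line 1 remove [bsmp,nrx,vrxb] add [jpcfc,ygmcx] -> 8 lines: zevix hieoo jpcfc ygmcx kqji mclte bwwh umn
Hunk 6: at line 1 remove [jpcfc] add [bqpq,xrgr] -> 9 lines: zevix hieoo bqpq xrgr ygmcx kqji mclte bwwh umn
Final line count: 9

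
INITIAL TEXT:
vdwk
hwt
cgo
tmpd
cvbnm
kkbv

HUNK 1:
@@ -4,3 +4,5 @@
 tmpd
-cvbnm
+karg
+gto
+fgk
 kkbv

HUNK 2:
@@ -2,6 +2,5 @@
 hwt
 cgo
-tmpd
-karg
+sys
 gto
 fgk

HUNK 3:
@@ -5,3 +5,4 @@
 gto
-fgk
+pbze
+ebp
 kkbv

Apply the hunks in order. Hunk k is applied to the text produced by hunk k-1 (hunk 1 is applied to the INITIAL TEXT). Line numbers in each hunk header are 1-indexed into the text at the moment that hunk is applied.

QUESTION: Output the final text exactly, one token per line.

Hunk 1: at line 4 remove [cvbnm] add [karg,gto,fgk] -> 8 lines: vdwk hwt cgo tmpd karg gto fgk kkbv
Hunk 2: at line 2 remove [tmpd,karg] add [sys] -> 7 lines: vdwk hwt cgo sys gto fgk kkbv
Hunk 3: at line 5 remove [fgk] add [pbze,ebp] -> 8 lines: vdwk hwt cgo sys gto pbze ebp kkbv

Answer: vdwk
hwt
cgo
sys
gto
pbze
ebp
kkbv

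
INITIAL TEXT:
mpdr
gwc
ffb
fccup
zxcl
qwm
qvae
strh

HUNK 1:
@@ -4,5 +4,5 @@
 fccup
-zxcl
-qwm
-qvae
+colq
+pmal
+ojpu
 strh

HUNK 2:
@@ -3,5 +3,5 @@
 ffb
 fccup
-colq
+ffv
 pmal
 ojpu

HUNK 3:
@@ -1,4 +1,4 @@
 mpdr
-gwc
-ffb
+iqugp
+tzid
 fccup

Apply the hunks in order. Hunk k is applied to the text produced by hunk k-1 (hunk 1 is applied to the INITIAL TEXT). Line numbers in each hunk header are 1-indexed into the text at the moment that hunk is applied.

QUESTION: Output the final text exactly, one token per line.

Hunk 1: at line 4 remove [zxcl,qwm,qvae] add [colq,pmal,ojpu] -> 8 lines: mpdr gwc ffb fccup colq pmal ojpu strh
Hunk 2: at line 3 remove [colq] add [ffv] -> 8 lines: mpdr gwc ffb fccup ffv pmal ojpu strh
Hunk 3: at line 1 remove [gwc,ffb] add [iqugp,tzid] -> 8 lines: mpdr iqugp tzid fccup ffv pmal ojpu strh

Answer: mpdr
iqugp
tzid
fccup
ffv
pmal
ojpu
strh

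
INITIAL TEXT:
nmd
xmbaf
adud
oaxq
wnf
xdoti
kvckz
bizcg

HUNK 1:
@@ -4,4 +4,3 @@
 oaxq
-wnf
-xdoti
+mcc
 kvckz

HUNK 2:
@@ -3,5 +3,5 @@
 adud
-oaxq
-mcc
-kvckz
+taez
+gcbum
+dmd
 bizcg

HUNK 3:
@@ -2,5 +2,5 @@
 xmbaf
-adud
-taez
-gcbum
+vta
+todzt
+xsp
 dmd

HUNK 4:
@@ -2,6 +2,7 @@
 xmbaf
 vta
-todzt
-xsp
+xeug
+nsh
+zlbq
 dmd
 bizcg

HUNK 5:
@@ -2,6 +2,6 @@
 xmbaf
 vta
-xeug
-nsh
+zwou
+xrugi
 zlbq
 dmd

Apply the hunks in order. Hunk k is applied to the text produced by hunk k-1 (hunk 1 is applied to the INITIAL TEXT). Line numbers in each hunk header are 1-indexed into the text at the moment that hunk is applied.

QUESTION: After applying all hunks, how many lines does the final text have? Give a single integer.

Answer: 8

Derivation:
Hunk 1: at line 4 remove [wnf,xdoti] add [mcc] -> 7 lines: nmd xmbaf adud oaxq mcc kvckz bizcg
Hunk 2: at line 3 remove [oaxq,mcc,kvckz] add [taez,gcbum,dmd] -> 7 lines: nmd xmbaf adud taez gcbum dmd bizcg
Hunk 3: at line 2 remove [adud,taez,gcbum] add [vta,todzt,xsp] -> 7 lines: nmd xmbaf vta todzt xsp dmd bizcg
Hunk 4: at line 2 remove [todzt,xsp] add [xeug,nsh,zlbq] -> 8 lines: nmd xmbaf vta xeug nsh zlbq dmd bizcg
Hunk 5: at line 2 remove [xeug,nsh] add [zwou,xrugi] -> 8 lines: nmd xmbaf vta zwou xrugi zlbq dmd bizcg
Final line count: 8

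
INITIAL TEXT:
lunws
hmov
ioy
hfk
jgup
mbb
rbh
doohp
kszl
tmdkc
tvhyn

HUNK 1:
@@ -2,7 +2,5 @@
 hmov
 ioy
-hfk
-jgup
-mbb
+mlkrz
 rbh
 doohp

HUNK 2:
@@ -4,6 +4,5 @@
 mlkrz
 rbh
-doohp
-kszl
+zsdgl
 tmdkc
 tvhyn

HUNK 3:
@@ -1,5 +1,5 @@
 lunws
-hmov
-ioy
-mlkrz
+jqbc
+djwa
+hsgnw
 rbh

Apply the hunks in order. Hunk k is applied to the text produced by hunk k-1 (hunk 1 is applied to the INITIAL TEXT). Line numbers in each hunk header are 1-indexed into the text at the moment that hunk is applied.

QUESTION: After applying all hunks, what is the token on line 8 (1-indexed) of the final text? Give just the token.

Hunk 1: at line 2 remove [hfk,jgup,mbb] add [mlkrz] -> 9 lines: lunws hmov ioy mlkrz rbh doohp kszl tmdkc tvhyn
Hunk 2: at line 4 remove [doohp,kszl] add [zsdgl] -> 8 lines: lunws hmov ioy mlkrz rbh zsdgl tmdkc tvhyn
Hunk 3: at line 1 remove [hmov,ioy,mlkrz] add [jqbc,djwa,hsgnw] -> 8 lines: lunws jqbc djwa hsgnw rbh zsdgl tmdkc tvhyn
Final line 8: tvhyn

Answer: tvhyn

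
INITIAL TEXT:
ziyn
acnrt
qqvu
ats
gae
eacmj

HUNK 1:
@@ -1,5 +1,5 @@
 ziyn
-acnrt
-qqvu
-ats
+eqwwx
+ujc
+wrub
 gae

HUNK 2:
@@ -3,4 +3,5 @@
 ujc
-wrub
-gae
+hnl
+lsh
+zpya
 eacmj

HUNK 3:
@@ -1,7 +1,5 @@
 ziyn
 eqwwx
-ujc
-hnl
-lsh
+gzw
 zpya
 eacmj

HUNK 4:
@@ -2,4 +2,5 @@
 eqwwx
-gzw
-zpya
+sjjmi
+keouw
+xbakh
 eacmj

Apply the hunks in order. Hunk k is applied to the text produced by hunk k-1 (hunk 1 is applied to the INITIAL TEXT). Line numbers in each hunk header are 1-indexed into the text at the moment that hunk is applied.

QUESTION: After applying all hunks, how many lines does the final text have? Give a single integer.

Answer: 6

Derivation:
Hunk 1: at line 1 remove [acnrt,qqvu,ats] add [eqwwx,ujc,wrub] -> 6 lines: ziyn eqwwx ujc wrub gae eacmj
Hunk 2: at line 3 remove [wrub,gae] add [hnl,lsh,zpya] -> 7 lines: ziyn eqwwx ujc hnl lsh zpya eacmj
Hunk 3: at line 1 remove [ujc,hnl,lsh] add [gzw] -> 5 lines: ziyn eqwwx gzw zpya eacmj
Hunk 4: at line 2 remove [gzw,zpya] add [sjjmi,keouw,xbakh] -> 6 lines: ziyn eqwwx sjjmi keouw xbakh eacmj
Final line count: 6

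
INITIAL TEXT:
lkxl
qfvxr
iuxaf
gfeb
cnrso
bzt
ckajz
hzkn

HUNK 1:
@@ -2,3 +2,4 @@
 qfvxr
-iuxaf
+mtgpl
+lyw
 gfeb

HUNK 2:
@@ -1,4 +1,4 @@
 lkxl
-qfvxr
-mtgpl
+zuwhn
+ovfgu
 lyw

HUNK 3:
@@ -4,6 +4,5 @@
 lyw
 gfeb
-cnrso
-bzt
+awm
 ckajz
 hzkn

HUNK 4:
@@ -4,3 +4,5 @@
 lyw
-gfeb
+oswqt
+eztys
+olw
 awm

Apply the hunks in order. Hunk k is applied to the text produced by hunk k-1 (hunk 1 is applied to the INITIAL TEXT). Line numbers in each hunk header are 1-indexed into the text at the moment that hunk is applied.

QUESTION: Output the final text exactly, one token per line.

Answer: lkxl
zuwhn
ovfgu
lyw
oswqt
eztys
olw
awm
ckajz
hzkn

Derivation:
Hunk 1: at line 2 remove [iuxaf] add [mtgpl,lyw] -> 9 lines: lkxl qfvxr mtgpl lyw gfeb cnrso bzt ckajz hzkn
Hunk 2: at line 1 remove [qfvxr,mtgpl] add [zuwhn,ovfgu] -> 9 lines: lkxl zuwhn ovfgu lyw gfeb cnrso bzt ckajz hzkn
Hunk 3: at line 4 remove [cnrso,bzt] add [awm] -> 8 lines: lkxl zuwhn ovfgu lyw gfeb awm ckajz hzkn
Hunk 4: at line 4 remove [gfeb] add [oswqt,eztys,olw] -> 10 lines: lkxl zuwhn ovfgu lyw oswqt eztys olw awm ckajz hzkn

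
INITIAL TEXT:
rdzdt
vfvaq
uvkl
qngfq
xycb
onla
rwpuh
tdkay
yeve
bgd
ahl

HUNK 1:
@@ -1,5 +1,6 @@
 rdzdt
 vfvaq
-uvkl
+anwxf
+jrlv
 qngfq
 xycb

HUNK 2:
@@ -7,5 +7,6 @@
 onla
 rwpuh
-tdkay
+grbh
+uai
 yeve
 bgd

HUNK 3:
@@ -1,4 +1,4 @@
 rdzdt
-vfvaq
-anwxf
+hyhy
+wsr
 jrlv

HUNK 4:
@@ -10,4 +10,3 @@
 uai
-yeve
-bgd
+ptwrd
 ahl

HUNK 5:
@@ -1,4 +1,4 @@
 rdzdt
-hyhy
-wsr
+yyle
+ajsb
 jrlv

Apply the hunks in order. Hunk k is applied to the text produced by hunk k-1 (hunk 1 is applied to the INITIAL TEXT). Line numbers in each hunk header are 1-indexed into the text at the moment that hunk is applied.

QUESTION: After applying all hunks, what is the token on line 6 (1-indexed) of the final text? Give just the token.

Hunk 1: at line 1 remove [uvkl] add [anwxf,jrlv] -> 12 lines: rdzdt vfvaq anwxf jrlv qngfq xycb onla rwpuh tdkay yeve bgd ahl
Hunk 2: at line 7 remove [tdkay] add [grbh,uai] -> 13 lines: rdzdt vfvaq anwxf jrlv qngfq xycb onla rwpuh grbh uai yeve bgd ahl
Hunk 3: at line 1 remove [vfvaq,anwxf] add [hyhy,wsr] -> 13 lines: rdzdt hyhy wsr jrlv qngfq xycb onla rwpuh grbh uai yeve bgd ahl
Hunk 4: at line 10 remove [yeve,bgd] add [ptwrd] -> 12 lines: rdzdt hyhy wsr jrlv qngfq xycb onla rwpuh grbh uai ptwrd ahl
Hunk 5: at line 1 remove [hyhy,wsr] add [yyle,ajsb] -> 12 lines: rdzdt yyle ajsb jrlv qngfq xycb onla rwpuh grbh uai ptwrd ahl
Final line 6: xycb

Answer: xycb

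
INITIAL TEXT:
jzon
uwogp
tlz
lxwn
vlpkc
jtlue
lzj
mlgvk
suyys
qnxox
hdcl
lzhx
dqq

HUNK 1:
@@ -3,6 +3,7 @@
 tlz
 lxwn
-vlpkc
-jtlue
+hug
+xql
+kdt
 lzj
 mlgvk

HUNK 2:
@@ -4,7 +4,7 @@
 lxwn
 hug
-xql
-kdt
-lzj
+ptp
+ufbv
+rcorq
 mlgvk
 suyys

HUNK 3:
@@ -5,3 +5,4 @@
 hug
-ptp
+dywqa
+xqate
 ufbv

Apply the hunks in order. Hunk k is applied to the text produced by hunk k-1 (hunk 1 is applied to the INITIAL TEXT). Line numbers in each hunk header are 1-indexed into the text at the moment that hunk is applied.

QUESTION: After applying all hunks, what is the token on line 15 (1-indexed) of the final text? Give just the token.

Answer: dqq

Derivation:
Hunk 1: at line 3 remove [vlpkc,jtlue] add [hug,xql,kdt] -> 14 lines: jzon uwogp tlz lxwn hug xql kdt lzj mlgvk suyys qnxox hdcl lzhx dqq
Hunk 2: at line 4 remove [xql,kdt,lzj] add [ptp,ufbv,rcorq] -> 14 lines: jzon uwogp tlz lxwn hug ptp ufbv rcorq mlgvk suyys qnxox hdcl lzhx dqq
Hunk 3: at line 5 remove [ptp] add [dywqa,xqate] -> 15 lines: jzon uwogp tlz lxwn hug dywqa xqate ufbv rcorq mlgvk suyys qnxox hdcl lzhx dqq
Final line 15: dqq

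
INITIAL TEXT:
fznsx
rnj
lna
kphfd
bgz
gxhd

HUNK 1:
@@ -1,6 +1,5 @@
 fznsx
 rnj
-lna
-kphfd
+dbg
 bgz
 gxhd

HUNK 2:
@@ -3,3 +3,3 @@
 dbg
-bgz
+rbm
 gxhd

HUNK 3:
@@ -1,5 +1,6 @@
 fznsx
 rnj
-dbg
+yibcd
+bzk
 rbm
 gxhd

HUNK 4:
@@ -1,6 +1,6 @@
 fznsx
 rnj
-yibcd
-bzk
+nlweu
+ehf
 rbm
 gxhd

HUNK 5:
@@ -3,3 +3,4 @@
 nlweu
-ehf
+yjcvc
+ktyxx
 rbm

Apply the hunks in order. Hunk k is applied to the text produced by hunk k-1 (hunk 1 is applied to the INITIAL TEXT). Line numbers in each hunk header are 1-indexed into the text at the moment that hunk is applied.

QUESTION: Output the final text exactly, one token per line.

Hunk 1: at line 1 remove [lna,kphfd] add [dbg] -> 5 lines: fznsx rnj dbg bgz gxhd
Hunk 2: at line 3 remove [bgz] add [rbm] -> 5 lines: fznsx rnj dbg rbm gxhd
Hunk 3: at line 1 remove [dbg] add [yibcd,bzk] -> 6 lines: fznsx rnj yibcd bzk rbm gxhd
Hunk 4: at line 1 remove [yibcd,bzk] add [nlweu,ehf] -> 6 lines: fznsx rnj nlweu ehf rbm gxhd
Hunk 5: at line 3 remove [ehf] add [yjcvc,ktyxx] -> 7 lines: fznsx rnj nlweu yjcvc ktyxx rbm gxhd

Answer: fznsx
rnj
nlweu
yjcvc
ktyxx
rbm
gxhd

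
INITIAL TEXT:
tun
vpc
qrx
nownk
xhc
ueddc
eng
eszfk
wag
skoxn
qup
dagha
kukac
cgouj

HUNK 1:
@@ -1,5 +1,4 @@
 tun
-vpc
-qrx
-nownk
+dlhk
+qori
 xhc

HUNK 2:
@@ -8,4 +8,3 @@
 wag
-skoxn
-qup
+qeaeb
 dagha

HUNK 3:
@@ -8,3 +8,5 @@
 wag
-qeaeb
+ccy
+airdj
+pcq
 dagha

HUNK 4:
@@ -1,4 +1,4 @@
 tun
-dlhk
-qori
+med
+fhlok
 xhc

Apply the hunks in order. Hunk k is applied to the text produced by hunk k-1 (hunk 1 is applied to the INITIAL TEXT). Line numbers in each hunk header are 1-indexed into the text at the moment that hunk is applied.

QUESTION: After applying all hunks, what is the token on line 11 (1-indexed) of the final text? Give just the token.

Answer: pcq

Derivation:
Hunk 1: at line 1 remove [vpc,qrx,nownk] add [dlhk,qori] -> 13 lines: tun dlhk qori xhc ueddc eng eszfk wag skoxn qup dagha kukac cgouj
Hunk 2: at line 8 remove [skoxn,qup] add [qeaeb] -> 12 lines: tun dlhk qori xhc ueddc eng eszfk wag qeaeb dagha kukac cgouj
Hunk 3: at line 8 remove [qeaeb] add [ccy,airdj,pcq] -> 14 lines: tun dlhk qori xhc ueddc eng eszfk wag ccy airdj pcq dagha kukac cgouj
Hunk 4: at line 1 remove [dlhk,qori] add [med,fhlok] -> 14 lines: tun med fhlok xhc ueddc eng eszfk wag ccy airdj pcq dagha kukac cgouj
Final line 11: pcq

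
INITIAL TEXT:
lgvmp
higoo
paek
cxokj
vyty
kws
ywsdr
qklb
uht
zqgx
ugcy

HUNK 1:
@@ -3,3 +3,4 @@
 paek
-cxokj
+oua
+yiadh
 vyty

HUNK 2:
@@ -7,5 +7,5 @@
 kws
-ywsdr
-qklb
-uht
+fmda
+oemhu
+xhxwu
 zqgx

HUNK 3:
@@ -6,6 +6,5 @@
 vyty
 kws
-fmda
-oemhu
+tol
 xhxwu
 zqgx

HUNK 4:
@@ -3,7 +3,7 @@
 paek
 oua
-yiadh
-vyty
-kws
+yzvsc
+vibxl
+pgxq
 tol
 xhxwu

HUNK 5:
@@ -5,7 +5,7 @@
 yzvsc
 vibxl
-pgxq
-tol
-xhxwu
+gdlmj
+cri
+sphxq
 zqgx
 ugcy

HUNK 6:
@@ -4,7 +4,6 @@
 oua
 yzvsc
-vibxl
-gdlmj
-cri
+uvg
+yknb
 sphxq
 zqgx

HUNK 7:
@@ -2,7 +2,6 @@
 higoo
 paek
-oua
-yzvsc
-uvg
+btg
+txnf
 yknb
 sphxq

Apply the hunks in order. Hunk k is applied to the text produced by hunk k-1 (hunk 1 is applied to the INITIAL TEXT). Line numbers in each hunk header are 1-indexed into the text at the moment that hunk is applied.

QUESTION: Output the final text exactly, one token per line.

Hunk 1: at line 3 remove [cxokj] add [oua,yiadh] -> 12 lines: lgvmp higoo paek oua yiadh vyty kws ywsdr qklb uht zqgx ugcy
Hunk 2: at line 7 remove [ywsdr,qklb,uht] add [fmda,oemhu,xhxwu] -> 12 lines: lgvmp higoo paek oua yiadh vyty kws fmda oemhu xhxwu zqgx ugcy
Hunk 3: at line 6 remove [fmda,oemhu] add [tol] -> 11 lines: lgvmp higoo paek oua yiadh vyty kws tol xhxwu zqgx ugcy
Hunk 4: at line 3 remove [yiadh,vyty,kws] add [yzvsc,vibxl,pgxq] -> 11 lines: lgvmp higoo paek oua yzvsc vibxl pgxq tol xhxwu zqgx ugcy
Hunk 5: at line 5 remove [pgxq,tol,xhxwu] add [gdlmj,cri,sphxq] -> 11 lines: lgvmp higoo paek oua yzvsc vibxl gdlmj cri sphxq zqgx ugcy
Hunk 6: at line 4 remove [vibxl,gdlmj,cri] add [uvg,yknb] -> 10 lines: lgvmp higoo paek oua yzvsc uvg yknb sphxq zqgx ugcy
Hunk 7: at line 2 remove [oua,yzvsc,uvg] add [btg,txnf] -> 9 lines: lgvmp higoo paek btg txnf yknb sphxq zqgx ugcy

Answer: lgvmp
higoo
paek
btg
txnf
yknb
sphxq
zqgx
ugcy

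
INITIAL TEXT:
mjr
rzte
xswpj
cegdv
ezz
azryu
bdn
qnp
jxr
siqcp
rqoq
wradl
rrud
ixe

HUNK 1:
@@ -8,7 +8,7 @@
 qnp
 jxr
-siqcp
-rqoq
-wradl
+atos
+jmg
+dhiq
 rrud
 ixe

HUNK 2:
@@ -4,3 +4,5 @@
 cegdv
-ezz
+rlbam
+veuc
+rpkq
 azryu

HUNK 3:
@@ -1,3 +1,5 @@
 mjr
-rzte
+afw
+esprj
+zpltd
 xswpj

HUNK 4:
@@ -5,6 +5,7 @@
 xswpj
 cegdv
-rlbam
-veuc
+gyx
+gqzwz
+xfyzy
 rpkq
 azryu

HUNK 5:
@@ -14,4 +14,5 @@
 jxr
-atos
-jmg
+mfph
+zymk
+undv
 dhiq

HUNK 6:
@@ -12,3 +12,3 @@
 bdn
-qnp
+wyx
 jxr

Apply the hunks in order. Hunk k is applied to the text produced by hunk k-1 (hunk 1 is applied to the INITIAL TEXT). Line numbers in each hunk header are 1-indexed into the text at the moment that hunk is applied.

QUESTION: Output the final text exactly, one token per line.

Hunk 1: at line 8 remove [siqcp,rqoq,wradl] add [atos,jmg,dhiq] -> 14 lines: mjr rzte xswpj cegdv ezz azryu bdn qnp jxr atos jmg dhiq rrud ixe
Hunk 2: at line 4 remove [ezz] add [rlbam,veuc,rpkq] -> 16 lines: mjr rzte xswpj cegdv rlbam veuc rpkq azryu bdn qnp jxr atos jmg dhiq rrud ixe
Hunk 3: at line 1 remove [rzte] add [afw,esprj,zpltd] -> 18 lines: mjr afw esprj zpltd xswpj cegdv rlbam veuc rpkq azryu bdn qnp jxr atos jmg dhiq rrud ixe
Hunk 4: at line 5 remove [rlbam,veuc] add [gyx,gqzwz,xfyzy] -> 19 lines: mjr afw esprj zpltd xswpj cegdv gyx gqzwz xfyzy rpkq azryu bdn qnp jxr atos jmg dhiq rrud ixe
Hunk 5: at line 14 remove [atos,jmg] add [mfph,zymk,undv] -> 20 lines: mjr afw esprj zpltd xswpj cegdv gyx gqzwz xfyzy rpkq azryu bdn qnp jxr mfph zymk undv dhiq rrud ixe
Hunk 6: at line 12 remove [qnp] add [wyx] -> 20 lines: mjr afw esprj zpltd xswpj cegdv gyx gqzwz xfyzy rpkq azryu bdn wyx jxr mfph zymk undv dhiq rrud ixe

Answer: mjr
afw
esprj
zpltd
xswpj
cegdv
gyx
gqzwz
xfyzy
rpkq
azryu
bdn
wyx
jxr
mfph
zymk
undv
dhiq
rrud
ixe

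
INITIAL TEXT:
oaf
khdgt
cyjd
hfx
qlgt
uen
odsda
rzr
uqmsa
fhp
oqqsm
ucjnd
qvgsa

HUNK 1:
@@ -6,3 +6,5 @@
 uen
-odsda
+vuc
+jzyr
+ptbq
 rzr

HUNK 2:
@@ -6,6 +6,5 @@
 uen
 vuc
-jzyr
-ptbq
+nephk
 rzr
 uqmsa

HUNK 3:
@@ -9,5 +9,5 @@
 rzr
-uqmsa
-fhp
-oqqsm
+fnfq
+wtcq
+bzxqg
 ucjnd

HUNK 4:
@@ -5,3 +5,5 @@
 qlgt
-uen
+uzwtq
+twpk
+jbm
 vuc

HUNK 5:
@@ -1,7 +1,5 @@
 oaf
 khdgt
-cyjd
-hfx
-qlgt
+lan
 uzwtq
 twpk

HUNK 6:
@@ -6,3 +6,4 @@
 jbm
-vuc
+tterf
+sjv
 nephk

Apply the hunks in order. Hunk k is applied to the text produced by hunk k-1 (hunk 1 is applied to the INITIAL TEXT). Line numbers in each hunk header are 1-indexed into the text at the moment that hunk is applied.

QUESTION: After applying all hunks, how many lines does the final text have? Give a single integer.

Hunk 1: at line 6 remove [odsda] add [vuc,jzyr,ptbq] -> 15 lines: oaf khdgt cyjd hfx qlgt uen vuc jzyr ptbq rzr uqmsa fhp oqqsm ucjnd qvgsa
Hunk 2: at line 6 remove [jzyr,ptbq] add [nephk] -> 14 lines: oaf khdgt cyjd hfx qlgt uen vuc nephk rzr uqmsa fhp oqqsm ucjnd qvgsa
Hunk 3: at line 9 remove [uqmsa,fhp,oqqsm] add [fnfq,wtcq,bzxqg] -> 14 lines: oaf khdgt cyjd hfx qlgt uen vuc nephk rzr fnfq wtcq bzxqg ucjnd qvgsa
Hunk 4: at line 5 remove [uen] add [uzwtq,twpk,jbm] -> 16 lines: oaf khdgt cyjd hfx qlgt uzwtq twpk jbm vuc nephk rzr fnfq wtcq bzxqg ucjnd qvgsa
Hunk 5: at line 1 remove [cyjd,hfx,qlgt] add [lan] -> 14 lines: oaf khdgt lan uzwtq twpk jbm vuc nephk rzr fnfq wtcq bzxqg ucjnd qvgsa
Hunk 6: at line 6 remove [vuc] add [tterf,sjv] -> 15 lines: oaf khdgt lan uzwtq twpk jbm tterf sjv nephk rzr fnfq wtcq bzxqg ucjnd qvgsa
Final line count: 15

Answer: 15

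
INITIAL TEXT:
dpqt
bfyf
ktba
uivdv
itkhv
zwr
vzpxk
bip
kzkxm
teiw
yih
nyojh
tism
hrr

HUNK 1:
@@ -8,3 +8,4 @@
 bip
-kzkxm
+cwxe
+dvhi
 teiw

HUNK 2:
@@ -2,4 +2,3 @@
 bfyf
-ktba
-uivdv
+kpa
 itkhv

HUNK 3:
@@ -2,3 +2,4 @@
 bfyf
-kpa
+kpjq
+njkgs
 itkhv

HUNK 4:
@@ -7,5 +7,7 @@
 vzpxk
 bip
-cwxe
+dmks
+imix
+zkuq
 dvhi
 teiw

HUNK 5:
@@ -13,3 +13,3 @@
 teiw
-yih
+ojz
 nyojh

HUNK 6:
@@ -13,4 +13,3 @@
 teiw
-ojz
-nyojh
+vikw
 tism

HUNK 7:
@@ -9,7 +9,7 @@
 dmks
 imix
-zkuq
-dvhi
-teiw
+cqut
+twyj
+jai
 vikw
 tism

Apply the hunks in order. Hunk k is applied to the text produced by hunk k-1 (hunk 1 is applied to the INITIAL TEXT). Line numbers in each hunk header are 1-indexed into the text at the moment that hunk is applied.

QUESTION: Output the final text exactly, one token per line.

Answer: dpqt
bfyf
kpjq
njkgs
itkhv
zwr
vzpxk
bip
dmks
imix
cqut
twyj
jai
vikw
tism
hrr

Derivation:
Hunk 1: at line 8 remove [kzkxm] add [cwxe,dvhi] -> 15 lines: dpqt bfyf ktba uivdv itkhv zwr vzpxk bip cwxe dvhi teiw yih nyojh tism hrr
Hunk 2: at line 2 remove [ktba,uivdv] add [kpa] -> 14 lines: dpqt bfyf kpa itkhv zwr vzpxk bip cwxe dvhi teiw yih nyojh tism hrr
Hunk 3: at line 2 remove [kpa] add [kpjq,njkgs] -> 15 lines: dpqt bfyf kpjq njkgs itkhv zwr vzpxk bip cwxe dvhi teiw yih nyojh tism hrr
Hunk 4: at line 7 remove [cwxe] add [dmks,imix,zkuq] -> 17 lines: dpqt bfyf kpjq njkgs itkhv zwr vzpxk bip dmks imix zkuq dvhi teiw yih nyojh tism hrr
Hunk 5: at line 13 remove [yih] add [ojz] -> 17 lines: dpqt bfyf kpjq njkgs itkhv zwr vzpxk bip dmks imix zkuq dvhi teiw ojz nyojh tism hrr
Hunk 6: at line 13 remove [ojz,nyojh] add [vikw] -> 16 lines: dpqt bfyf kpjq njkgs itkhv zwr vzpxk bip dmks imix zkuq dvhi teiw vikw tism hrr
Hunk 7: at line 9 remove [zkuq,dvhi,teiw] add [cqut,twyj,jai] -> 16 lines: dpqt bfyf kpjq njkgs itkhv zwr vzpxk bip dmks imix cqut twyj jai vikw tism hrr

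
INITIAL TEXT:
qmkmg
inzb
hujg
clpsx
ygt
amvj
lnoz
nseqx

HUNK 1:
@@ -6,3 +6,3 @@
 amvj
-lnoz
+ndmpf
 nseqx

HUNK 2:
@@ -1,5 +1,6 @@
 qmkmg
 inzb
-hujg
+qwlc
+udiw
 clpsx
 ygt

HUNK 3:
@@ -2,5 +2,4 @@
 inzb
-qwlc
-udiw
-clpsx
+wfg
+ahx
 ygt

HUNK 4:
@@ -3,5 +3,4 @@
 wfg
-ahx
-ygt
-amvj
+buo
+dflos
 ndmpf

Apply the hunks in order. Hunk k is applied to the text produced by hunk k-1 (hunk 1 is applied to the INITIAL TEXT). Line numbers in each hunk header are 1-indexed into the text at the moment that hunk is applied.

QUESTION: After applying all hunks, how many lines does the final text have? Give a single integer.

Hunk 1: at line 6 remove [lnoz] add [ndmpf] -> 8 lines: qmkmg inzb hujg clpsx ygt amvj ndmpf nseqx
Hunk 2: at line 1 remove [hujg] add [qwlc,udiw] -> 9 lines: qmkmg inzb qwlc udiw clpsx ygt amvj ndmpf nseqx
Hunk 3: at line 2 remove [qwlc,udiw,clpsx] add [wfg,ahx] -> 8 lines: qmkmg inzb wfg ahx ygt amvj ndmpf nseqx
Hunk 4: at line 3 remove [ahx,ygt,amvj] add [buo,dflos] -> 7 lines: qmkmg inzb wfg buo dflos ndmpf nseqx
Final line count: 7

Answer: 7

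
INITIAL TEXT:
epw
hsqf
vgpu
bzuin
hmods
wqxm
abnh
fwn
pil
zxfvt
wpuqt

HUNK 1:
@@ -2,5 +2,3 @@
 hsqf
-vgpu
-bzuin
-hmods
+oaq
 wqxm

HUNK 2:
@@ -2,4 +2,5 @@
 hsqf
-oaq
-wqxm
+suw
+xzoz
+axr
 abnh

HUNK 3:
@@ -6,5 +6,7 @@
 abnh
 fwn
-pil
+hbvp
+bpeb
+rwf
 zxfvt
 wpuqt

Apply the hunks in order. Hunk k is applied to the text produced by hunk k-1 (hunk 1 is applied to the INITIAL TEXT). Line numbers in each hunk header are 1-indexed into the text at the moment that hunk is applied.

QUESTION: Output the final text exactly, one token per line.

Answer: epw
hsqf
suw
xzoz
axr
abnh
fwn
hbvp
bpeb
rwf
zxfvt
wpuqt

Derivation:
Hunk 1: at line 2 remove [vgpu,bzuin,hmods] add [oaq] -> 9 lines: epw hsqf oaq wqxm abnh fwn pil zxfvt wpuqt
Hunk 2: at line 2 remove [oaq,wqxm] add [suw,xzoz,axr] -> 10 lines: epw hsqf suw xzoz axr abnh fwn pil zxfvt wpuqt
Hunk 3: at line 6 remove [pil] add [hbvp,bpeb,rwf] -> 12 lines: epw hsqf suw xzoz axr abnh fwn hbvp bpeb rwf zxfvt wpuqt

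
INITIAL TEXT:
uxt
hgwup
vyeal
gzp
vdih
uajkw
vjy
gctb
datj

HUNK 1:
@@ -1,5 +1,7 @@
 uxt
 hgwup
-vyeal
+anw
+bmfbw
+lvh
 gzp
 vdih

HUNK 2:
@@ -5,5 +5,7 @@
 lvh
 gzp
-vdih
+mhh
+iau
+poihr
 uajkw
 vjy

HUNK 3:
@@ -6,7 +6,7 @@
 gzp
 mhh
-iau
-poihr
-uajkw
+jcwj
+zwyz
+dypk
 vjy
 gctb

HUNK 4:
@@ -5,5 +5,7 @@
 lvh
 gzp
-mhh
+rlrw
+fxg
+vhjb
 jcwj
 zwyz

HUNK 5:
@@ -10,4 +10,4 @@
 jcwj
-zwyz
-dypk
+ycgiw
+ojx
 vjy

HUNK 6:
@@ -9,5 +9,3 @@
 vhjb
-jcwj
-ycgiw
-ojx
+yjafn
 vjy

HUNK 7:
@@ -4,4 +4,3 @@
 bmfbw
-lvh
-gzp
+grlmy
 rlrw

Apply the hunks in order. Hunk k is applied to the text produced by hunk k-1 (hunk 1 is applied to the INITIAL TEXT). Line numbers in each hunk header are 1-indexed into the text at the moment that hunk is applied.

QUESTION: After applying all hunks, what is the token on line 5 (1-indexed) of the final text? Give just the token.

Hunk 1: at line 1 remove [vyeal] add [anw,bmfbw,lvh] -> 11 lines: uxt hgwup anw bmfbw lvh gzp vdih uajkw vjy gctb datj
Hunk 2: at line 5 remove [vdih] add [mhh,iau,poihr] -> 13 lines: uxt hgwup anw bmfbw lvh gzp mhh iau poihr uajkw vjy gctb datj
Hunk 3: at line 6 remove [iau,poihr,uajkw] add [jcwj,zwyz,dypk] -> 13 lines: uxt hgwup anw bmfbw lvh gzp mhh jcwj zwyz dypk vjy gctb datj
Hunk 4: at line 5 remove [mhh] add [rlrw,fxg,vhjb] -> 15 lines: uxt hgwup anw bmfbw lvh gzp rlrw fxg vhjb jcwj zwyz dypk vjy gctb datj
Hunk 5: at line 10 remove [zwyz,dypk] add [ycgiw,ojx] -> 15 lines: uxt hgwup anw bmfbw lvh gzp rlrw fxg vhjb jcwj ycgiw ojx vjy gctb datj
Hunk 6: at line 9 remove [jcwj,ycgiw,ojx] add [yjafn] -> 13 lines: uxt hgwup anw bmfbw lvh gzp rlrw fxg vhjb yjafn vjy gctb datj
Hunk 7: at line 4 remove [lvh,gzp] add [grlmy] -> 12 lines: uxt hgwup anw bmfbw grlmy rlrw fxg vhjb yjafn vjy gctb datj
Final line 5: grlmy

Answer: grlmy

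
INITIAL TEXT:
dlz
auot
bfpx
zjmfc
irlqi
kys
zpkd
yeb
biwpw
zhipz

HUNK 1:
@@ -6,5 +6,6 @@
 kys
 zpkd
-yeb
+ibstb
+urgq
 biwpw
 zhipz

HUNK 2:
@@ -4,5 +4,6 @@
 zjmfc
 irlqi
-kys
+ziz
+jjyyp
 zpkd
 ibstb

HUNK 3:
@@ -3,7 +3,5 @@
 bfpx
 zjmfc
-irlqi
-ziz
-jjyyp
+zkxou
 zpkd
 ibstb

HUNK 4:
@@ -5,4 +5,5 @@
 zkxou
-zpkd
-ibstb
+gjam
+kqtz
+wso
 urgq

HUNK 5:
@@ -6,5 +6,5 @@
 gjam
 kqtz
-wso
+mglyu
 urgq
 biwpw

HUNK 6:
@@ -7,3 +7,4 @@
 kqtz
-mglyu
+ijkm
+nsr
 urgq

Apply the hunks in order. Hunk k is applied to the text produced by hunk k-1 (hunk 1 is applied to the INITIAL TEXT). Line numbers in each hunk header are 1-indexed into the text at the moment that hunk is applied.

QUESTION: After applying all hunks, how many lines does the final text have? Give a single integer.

Hunk 1: at line 6 remove [yeb] add [ibstb,urgq] -> 11 lines: dlz auot bfpx zjmfc irlqi kys zpkd ibstb urgq biwpw zhipz
Hunk 2: at line 4 remove [kys] add [ziz,jjyyp] -> 12 lines: dlz auot bfpx zjmfc irlqi ziz jjyyp zpkd ibstb urgq biwpw zhipz
Hunk 3: at line 3 remove [irlqi,ziz,jjyyp] add [zkxou] -> 10 lines: dlz auot bfpx zjmfc zkxou zpkd ibstb urgq biwpw zhipz
Hunk 4: at line 5 remove [zpkd,ibstb] add [gjam,kqtz,wso] -> 11 lines: dlz auot bfpx zjmfc zkxou gjam kqtz wso urgq biwpw zhipz
Hunk 5: at line 6 remove [wso] add [mglyu] -> 11 lines: dlz auot bfpx zjmfc zkxou gjam kqtz mglyu urgq biwpw zhipz
Hunk 6: at line 7 remove [mglyu] add [ijkm,nsr] -> 12 lines: dlz auot bfpx zjmfc zkxou gjam kqtz ijkm nsr urgq biwpw zhipz
Final line count: 12

Answer: 12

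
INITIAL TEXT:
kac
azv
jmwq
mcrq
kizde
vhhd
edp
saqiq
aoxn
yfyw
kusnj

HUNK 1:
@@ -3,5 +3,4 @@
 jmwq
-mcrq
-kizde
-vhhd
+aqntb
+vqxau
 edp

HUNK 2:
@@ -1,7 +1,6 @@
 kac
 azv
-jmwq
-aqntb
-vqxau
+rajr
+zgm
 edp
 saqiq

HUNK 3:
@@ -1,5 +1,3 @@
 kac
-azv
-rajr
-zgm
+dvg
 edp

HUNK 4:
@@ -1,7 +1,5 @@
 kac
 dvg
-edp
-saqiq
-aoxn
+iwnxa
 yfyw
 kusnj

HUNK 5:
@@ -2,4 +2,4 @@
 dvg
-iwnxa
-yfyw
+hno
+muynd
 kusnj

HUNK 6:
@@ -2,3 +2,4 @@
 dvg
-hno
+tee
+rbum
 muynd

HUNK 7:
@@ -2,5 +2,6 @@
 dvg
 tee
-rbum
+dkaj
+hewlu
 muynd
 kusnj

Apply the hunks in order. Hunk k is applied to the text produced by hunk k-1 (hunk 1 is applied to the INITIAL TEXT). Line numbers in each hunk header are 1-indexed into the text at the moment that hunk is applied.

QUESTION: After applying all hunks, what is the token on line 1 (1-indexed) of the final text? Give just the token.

Hunk 1: at line 3 remove [mcrq,kizde,vhhd] add [aqntb,vqxau] -> 10 lines: kac azv jmwq aqntb vqxau edp saqiq aoxn yfyw kusnj
Hunk 2: at line 1 remove [jmwq,aqntb,vqxau] add [rajr,zgm] -> 9 lines: kac azv rajr zgm edp saqiq aoxn yfyw kusnj
Hunk 3: at line 1 remove [azv,rajr,zgm] add [dvg] -> 7 lines: kac dvg edp saqiq aoxn yfyw kusnj
Hunk 4: at line 1 remove [edp,saqiq,aoxn] add [iwnxa] -> 5 lines: kac dvg iwnxa yfyw kusnj
Hunk 5: at line 2 remove [iwnxa,yfyw] add [hno,muynd] -> 5 lines: kac dvg hno muynd kusnj
Hunk 6: at line 2 remove [hno] add [tee,rbum] -> 6 lines: kac dvg tee rbum muynd kusnj
Hunk 7: at line 2 remove [rbum] add [dkaj,hewlu] -> 7 lines: kac dvg tee dkaj hewlu muynd kusnj
Final line 1: kac

Answer: kac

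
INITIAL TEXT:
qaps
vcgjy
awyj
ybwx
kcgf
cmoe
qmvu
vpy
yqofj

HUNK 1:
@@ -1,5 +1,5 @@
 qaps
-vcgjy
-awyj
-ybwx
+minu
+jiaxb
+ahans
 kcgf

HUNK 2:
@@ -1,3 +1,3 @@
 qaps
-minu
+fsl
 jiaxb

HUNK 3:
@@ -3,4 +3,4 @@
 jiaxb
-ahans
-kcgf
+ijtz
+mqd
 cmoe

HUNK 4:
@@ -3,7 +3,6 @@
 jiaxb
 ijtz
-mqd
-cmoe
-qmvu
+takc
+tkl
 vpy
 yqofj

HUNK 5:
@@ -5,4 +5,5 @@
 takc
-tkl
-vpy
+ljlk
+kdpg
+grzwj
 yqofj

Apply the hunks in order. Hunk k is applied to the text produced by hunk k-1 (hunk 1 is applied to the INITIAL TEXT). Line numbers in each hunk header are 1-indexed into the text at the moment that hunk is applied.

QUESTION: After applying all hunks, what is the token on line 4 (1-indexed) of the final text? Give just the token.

Hunk 1: at line 1 remove [vcgjy,awyj,ybwx] add [minu,jiaxb,ahans] -> 9 lines: qaps minu jiaxb ahans kcgf cmoe qmvu vpy yqofj
Hunk 2: at line 1 remove [minu] add [fsl] -> 9 lines: qaps fsl jiaxb ahans kcgf cmoe qmvu vpy yqofj
Hunk 3: at line 3 remove [ahans,kcgf] add [ijtz,mqd] -> 9 lines: qaps fsl jiaxb ijtz mqd cmoe qmvu vpy yqofj
Hunk 4: at line 3 remove [mqd,cmoe,qmvu] add [takc,tkl] -> 8 lines: qaps fsl jiaxb ijtz takc tkl vpy yqofj
Hunk 5: at line 5 remove [tkl,vpy] add [ljlk,kdpg,grzwj] -> 9 lines: qaps fsl jiaxb ijtz takc ljlk kdpg grzwj yqofj
Final line 4: ijtz

Answer: ijtz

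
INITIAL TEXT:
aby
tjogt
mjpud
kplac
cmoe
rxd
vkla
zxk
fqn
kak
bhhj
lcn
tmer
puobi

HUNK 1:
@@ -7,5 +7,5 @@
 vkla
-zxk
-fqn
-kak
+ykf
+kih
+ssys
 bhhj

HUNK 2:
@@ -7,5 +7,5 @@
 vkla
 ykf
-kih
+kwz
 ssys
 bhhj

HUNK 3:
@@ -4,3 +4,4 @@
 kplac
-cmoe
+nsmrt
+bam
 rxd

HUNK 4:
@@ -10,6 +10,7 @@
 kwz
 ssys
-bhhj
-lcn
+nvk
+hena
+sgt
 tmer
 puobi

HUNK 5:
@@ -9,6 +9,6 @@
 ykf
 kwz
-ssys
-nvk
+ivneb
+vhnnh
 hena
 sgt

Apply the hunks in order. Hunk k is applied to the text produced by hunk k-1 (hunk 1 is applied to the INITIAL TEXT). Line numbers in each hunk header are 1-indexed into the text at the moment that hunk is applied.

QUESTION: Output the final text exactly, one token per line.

Answer: aby
tjogt
mjpud
kplac
nsmrt
bam
rxd
vkla
ykf
kwz
ivneb
vhnnh
hena
sgt
tmer
puobi

Derivation:
Hunk 1: at line 7 remove [zxk,fqn,kak] add [ykf,kih,ssys] -> 14 lines: aby tjogt mjpud kplac cmoe rxd vkla ykf kih ssys bhhj lcn tmer puobi
Hunk 2: at line 7 remove [kih] add [kwz] -> 14 lines: aby tjogt mjpud kplac cmoe rxd vkla ykf kwz ssys bhhj lcn tmer puobi
Hunk 3: at line 4 remove [cmoe] add [nsmrt,bam] -> 15 lines: aby tjogt mjpud kplac nsmrt bam rxd vkla ykf kwz ssys bhhj lcn tmer puobi
Hunk 4: at line 10 remove [bhhj,lcn] add [nvk,hena,sgt] -> 16 lines: aby tjogt mjpud kplac nsmrt bam rxd vkla ykf kwz ssys nvk hena sgt tmer puobi
Hunk 5: at line 9 remove [ssys,nvk] add [ivneb,vhnnh] -> 16 lines: aby tjogt mjpud kplac nsmrt bam rxd vkla ykf kwz ivneb vhnnh hena sgt tmer puobi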